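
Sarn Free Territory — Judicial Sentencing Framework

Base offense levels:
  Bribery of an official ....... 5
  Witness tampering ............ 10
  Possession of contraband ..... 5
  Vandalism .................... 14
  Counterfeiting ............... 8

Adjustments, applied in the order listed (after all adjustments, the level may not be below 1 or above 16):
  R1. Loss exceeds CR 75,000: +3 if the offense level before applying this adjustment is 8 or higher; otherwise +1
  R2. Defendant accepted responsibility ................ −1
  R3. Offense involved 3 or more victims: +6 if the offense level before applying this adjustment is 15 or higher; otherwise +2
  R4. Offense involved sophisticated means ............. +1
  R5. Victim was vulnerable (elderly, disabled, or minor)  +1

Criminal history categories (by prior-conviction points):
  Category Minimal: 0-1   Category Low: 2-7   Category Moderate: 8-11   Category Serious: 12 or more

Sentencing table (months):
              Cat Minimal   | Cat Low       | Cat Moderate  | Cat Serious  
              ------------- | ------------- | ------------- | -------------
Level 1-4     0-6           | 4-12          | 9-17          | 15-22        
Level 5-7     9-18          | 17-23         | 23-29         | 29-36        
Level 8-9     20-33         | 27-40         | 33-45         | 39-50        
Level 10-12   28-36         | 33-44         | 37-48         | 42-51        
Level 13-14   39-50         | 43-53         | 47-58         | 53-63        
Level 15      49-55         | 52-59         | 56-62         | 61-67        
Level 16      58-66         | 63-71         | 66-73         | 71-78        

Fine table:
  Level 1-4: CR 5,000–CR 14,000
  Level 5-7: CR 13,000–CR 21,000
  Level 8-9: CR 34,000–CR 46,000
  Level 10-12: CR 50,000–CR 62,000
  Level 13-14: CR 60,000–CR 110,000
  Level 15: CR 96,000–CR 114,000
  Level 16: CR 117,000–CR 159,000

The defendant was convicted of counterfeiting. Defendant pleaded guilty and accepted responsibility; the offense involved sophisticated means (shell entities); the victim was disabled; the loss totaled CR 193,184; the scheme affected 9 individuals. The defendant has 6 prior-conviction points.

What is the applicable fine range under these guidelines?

CR 60,000–CR 110,000

Base offense level for counterfeiting: 8.
R1 applies (level before this adjustment is 8 ≥ 8, so +3): 8 + 3 = 11.
R2 applies: 11 − 1 = 10.
R3 applies (level before this adjustment is 10 < 15, so +2): 10 + 2 = 12.
R4 applies: 12 + 1 = 13.
R5 applies: 13 + 1 = 14.
Final offense level: 14.
Level 14 falls in the 13-14 band.
Fine table: Level 13-14 → CR 60,000–CR 110,000.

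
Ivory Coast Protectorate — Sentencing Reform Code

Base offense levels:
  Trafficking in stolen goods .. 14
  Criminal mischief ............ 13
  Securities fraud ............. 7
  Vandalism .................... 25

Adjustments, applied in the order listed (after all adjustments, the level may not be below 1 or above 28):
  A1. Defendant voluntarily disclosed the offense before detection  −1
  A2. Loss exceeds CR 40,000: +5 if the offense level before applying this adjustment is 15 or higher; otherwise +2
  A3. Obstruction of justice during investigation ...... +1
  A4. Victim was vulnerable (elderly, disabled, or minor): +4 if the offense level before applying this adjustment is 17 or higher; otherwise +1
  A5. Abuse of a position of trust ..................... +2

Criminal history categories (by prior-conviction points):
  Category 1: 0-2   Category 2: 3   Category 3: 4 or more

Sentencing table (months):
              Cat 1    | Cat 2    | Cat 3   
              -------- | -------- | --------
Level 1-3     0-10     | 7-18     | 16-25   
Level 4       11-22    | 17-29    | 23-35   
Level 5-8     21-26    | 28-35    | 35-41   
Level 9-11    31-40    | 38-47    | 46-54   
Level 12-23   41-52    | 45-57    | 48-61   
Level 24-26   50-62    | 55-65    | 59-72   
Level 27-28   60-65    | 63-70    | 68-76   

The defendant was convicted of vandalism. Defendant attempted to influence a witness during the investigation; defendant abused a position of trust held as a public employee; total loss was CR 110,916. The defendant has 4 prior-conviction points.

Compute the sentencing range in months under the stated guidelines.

Base offense level for vandalism: 25.
A2 applies (level before this adjustment is 25 ≥ 15, so +5): 25 + 5 = 30.
A3 applies: 30 + 1 = 31.
A4 does not apply.
A5 applies: 31 + 2 = 33.
Level 33 exceeds the maximum of 28; capped at 28.
Final offense level: 28.
Criminal history: 4 prior points → Category 3 (4+).
Level 28 falls in the 27-28 band.
Grid: Level 27-28 × Category 3 = 68-76 months.

68-76 months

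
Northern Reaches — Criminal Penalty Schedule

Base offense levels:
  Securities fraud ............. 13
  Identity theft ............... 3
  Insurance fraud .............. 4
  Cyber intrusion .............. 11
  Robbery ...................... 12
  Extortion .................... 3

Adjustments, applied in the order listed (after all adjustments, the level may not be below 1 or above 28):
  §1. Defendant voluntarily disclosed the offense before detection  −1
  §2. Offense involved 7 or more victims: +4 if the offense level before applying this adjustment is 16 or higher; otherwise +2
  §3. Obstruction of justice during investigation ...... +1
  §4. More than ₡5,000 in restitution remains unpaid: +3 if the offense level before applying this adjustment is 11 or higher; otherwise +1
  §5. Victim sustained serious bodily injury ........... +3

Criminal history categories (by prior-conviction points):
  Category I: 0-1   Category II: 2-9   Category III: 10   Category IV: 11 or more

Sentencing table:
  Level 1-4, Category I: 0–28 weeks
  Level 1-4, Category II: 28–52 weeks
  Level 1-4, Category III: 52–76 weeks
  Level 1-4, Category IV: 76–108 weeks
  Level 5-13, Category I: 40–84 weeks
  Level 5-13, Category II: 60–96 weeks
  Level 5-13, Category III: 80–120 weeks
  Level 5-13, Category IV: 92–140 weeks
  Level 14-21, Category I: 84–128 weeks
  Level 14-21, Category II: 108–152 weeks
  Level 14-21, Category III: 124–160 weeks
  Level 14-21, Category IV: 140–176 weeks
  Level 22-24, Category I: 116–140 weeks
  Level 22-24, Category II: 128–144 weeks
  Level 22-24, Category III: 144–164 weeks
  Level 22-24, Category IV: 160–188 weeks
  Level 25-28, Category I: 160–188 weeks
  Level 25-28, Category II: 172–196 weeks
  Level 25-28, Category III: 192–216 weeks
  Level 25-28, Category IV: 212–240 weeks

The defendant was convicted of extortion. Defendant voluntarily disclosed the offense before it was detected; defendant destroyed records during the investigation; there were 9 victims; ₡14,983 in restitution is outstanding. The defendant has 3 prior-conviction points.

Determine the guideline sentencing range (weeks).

60-96 weeks

Base offense level for extortion: 3.
§1 applies: 3 − 1 = 2.
§2 applies (level before this adjustment is 2 < 16, so +2): 2 + 2 = 4.
§3 applies: 4 + 1 = 5.
§4 applies (level before this adjustment is 5 < 11, so +1): 5 + 1 = 6.
Final offense level: 6.
Criminal history: 3 prior points → Category II (2-9).
Level 6 falls in the 5-13 band.
Grid: Level 5-13 × Category II = 60-96 weeks.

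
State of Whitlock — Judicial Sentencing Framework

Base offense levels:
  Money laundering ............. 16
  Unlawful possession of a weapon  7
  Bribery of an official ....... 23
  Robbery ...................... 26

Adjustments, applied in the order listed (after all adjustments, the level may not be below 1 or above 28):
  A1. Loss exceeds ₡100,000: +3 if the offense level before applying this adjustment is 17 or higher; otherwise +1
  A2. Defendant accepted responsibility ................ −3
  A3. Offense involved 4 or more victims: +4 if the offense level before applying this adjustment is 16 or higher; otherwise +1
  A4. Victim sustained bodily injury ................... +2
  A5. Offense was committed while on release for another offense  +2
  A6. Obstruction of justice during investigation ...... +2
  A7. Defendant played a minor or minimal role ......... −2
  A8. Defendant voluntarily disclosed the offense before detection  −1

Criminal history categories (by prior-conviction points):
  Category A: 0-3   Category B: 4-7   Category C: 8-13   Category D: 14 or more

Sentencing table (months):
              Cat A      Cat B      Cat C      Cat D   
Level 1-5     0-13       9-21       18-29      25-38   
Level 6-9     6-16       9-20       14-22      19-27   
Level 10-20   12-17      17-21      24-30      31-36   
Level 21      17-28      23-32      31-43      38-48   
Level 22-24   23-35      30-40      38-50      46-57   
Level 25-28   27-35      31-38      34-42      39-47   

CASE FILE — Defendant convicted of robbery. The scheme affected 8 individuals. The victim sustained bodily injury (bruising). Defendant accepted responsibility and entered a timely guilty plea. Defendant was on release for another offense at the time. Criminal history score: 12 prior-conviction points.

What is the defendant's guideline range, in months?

34-42 months

Base offense level for robbery: 26.
A1 does not apply.
A2 applies: 26 − 3 = 23.
A3 applies (level before this adjustment is 23 ≥ 16, so +4): 23 + 4 = 27.
A4 applies: 27 + 2 = 29.
A5 applies: 29 + 2 = 31.
A7 does not apply.
A8 does not apply.
Level 31 exceeds the maximum of 28; capped at 28.
Final offense level: 28.
Criminal history: 12 prior points → Category C (8-13).
Level 28 falls in the 25-28 band.
Grid: Level 25-28 × Category C = 34-42 months.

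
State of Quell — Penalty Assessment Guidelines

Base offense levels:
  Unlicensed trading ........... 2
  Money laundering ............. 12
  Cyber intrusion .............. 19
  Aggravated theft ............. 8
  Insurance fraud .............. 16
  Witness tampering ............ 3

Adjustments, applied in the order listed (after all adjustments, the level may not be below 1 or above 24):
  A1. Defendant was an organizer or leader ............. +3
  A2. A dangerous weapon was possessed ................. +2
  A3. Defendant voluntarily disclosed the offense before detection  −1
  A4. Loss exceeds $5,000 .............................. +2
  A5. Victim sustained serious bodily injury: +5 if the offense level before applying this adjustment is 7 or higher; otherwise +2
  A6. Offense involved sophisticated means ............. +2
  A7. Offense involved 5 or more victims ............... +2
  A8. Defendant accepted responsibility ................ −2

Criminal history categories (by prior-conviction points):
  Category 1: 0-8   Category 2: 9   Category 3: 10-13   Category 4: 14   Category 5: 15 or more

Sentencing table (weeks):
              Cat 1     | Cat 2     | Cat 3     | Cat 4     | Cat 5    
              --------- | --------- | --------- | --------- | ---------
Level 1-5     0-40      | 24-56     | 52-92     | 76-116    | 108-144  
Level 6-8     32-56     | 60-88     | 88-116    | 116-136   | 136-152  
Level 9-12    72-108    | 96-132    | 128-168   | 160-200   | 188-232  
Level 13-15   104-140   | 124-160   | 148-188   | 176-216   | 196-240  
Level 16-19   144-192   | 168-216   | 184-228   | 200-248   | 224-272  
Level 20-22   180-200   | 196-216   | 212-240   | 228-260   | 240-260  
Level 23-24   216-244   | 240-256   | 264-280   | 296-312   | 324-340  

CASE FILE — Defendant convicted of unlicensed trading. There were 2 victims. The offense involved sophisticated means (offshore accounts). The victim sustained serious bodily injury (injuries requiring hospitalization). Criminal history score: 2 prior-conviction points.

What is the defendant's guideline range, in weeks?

32-56 weeks

Base offense level for unlicensed trading: 2.
A4 does not apply.
A5 applies (level before this adjustment is 2 < 7, so +2): 2 + 2 = 4.
A6 applies: 4 + 2 = 6.
A7 does not apply.
A8 does not apply.
Final offense level: 6.
Criminal history: 2 prior points → Category 1 (0-8).
Level 6 falls in the 6-8 band.
Grid: Level 6-8 × Category 1 = 32-56 weeks.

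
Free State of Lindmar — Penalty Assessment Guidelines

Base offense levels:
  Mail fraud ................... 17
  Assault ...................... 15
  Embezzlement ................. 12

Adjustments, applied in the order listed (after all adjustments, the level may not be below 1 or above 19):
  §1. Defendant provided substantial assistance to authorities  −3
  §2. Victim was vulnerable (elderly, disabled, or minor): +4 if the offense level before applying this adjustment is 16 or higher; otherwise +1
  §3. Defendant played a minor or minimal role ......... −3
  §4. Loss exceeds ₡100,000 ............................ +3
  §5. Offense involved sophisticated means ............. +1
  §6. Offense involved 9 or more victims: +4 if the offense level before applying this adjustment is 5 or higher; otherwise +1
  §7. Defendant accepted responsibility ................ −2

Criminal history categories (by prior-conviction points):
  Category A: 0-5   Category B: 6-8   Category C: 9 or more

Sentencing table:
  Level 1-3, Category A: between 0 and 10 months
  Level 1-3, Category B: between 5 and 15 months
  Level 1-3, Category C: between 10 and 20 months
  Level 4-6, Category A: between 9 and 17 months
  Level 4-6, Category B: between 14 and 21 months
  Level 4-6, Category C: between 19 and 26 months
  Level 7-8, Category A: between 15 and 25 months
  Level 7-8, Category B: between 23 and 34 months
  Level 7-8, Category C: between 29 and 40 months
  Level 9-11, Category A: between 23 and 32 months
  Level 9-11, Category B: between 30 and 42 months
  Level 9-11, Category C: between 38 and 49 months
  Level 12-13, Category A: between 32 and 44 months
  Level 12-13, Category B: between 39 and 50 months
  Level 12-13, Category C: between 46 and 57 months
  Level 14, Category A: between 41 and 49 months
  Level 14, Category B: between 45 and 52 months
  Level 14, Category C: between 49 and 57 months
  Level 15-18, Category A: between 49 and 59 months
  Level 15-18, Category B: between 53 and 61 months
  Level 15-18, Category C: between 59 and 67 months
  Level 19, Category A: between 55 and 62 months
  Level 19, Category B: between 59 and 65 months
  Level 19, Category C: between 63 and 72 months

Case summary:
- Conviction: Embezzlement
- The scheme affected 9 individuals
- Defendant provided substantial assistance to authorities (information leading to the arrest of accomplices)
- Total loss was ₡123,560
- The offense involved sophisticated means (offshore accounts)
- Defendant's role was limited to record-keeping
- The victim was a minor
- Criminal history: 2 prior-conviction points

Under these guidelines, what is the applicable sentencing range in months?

49-59 months

Base offense level for embezzlement: 12.
§1 applies: 12 − 3 = 9.
§2 applies (level before this adjustment is 9 < 16, so +1): 9 + 1 = 10.
§3 applies: 10 − 3 = 7.
§4 applies: 7 + 3 = 10.
§5 applies: 10 + 1 = 11.
§6 applies (level before this adjustment is 11 ≥ 5, so +4): 11 + 4 = 15.
§7 does not apply.
Final offense level: 15.
Criminal history: 2 prior points → Category A (0-5).
Level 15 falls in the 15-18 band.
Grid: Level 15-18 × Category A = 49-59 months.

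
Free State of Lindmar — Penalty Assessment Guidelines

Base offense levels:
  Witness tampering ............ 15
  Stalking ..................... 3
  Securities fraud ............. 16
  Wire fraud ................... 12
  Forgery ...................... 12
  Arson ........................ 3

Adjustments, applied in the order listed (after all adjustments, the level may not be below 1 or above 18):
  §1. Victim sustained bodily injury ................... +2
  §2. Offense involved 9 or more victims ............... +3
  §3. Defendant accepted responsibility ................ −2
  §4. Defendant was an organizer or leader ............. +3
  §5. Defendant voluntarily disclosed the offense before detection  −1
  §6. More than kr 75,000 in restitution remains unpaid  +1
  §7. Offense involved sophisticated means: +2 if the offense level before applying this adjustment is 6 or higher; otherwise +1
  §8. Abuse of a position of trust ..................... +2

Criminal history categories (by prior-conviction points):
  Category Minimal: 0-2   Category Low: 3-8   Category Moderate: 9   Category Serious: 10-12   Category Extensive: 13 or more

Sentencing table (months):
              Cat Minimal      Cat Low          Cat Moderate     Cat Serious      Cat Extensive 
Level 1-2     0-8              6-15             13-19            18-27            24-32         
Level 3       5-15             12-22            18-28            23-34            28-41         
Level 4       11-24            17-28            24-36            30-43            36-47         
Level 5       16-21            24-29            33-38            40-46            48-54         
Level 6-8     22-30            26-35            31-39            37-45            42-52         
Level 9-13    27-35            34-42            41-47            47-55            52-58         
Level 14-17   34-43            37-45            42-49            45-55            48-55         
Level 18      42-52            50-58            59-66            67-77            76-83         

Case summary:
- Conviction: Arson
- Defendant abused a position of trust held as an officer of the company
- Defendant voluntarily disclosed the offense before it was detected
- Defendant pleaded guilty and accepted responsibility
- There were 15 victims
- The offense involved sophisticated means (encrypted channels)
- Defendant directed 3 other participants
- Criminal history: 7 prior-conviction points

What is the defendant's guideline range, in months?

34-42 months

Base offense level for arson: 3.
§2 applies: 3 + 3 = 6.
§3 applies: 6 − 2 = 4.
§4 applies: 4 + 3 = 7.
§5 applies: 7 − 1 = 6.
§6 does not apply.
§7 applies (level before this adjustment is 6 ≥ 6, so +2): 6 + 2 = 8.
§8 applies: 8 + 2 = 10.
Final offense level: 10.
Criminal history: 7 prior points → Category Low (3-8).
Level 10 falls in the 9-13 band.
Grid: Level 9-13 × Category Low = 34-42 months.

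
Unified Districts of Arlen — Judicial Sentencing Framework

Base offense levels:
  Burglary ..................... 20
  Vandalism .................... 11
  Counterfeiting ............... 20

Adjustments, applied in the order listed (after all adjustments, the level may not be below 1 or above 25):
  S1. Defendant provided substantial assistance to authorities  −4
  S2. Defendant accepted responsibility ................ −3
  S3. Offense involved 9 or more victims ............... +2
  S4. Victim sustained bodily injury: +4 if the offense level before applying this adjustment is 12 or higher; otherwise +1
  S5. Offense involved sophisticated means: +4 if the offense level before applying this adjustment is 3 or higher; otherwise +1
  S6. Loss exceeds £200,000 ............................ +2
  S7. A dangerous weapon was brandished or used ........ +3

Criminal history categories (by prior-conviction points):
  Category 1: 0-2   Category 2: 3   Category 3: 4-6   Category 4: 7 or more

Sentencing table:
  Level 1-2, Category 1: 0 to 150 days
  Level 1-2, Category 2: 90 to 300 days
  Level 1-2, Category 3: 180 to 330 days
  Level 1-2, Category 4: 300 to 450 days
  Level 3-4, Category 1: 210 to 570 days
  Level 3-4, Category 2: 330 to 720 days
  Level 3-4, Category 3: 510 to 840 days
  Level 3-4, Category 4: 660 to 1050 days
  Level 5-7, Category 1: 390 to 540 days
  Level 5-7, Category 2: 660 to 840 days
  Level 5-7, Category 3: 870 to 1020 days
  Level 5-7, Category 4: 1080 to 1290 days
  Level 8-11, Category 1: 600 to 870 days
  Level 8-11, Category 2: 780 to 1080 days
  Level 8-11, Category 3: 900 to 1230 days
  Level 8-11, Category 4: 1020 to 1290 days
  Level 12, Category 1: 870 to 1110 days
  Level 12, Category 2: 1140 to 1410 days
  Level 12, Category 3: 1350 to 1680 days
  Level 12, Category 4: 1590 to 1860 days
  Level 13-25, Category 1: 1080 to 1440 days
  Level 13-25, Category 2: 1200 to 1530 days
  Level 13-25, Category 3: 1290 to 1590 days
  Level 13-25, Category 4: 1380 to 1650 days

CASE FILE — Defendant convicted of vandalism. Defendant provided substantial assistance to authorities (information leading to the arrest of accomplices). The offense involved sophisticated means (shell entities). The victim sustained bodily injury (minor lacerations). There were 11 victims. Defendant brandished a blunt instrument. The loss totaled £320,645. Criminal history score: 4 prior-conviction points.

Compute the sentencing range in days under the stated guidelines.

Base offense level for vandalism: 11.
S1 applies: 11 − 4 = 7.
S3 applies: 7 + 2 = 9.
S4 applies (level before this adjustment is 9 < 12, so +1): 9 + 1 = 10.
S5 applies (level before this adjustment is 10 ≥ 3, so +4): 10 + 4 = 14.
S6 applies: 14 + 2 = 16.
S7 applies: 16 + 3 = 19.
Final offense level: 19.
Criminal history: 4 prior points → Category 3 (4-6).
Level 19 falls in the 13-25 band.
Grid: Level 13-25 × Category 3 = 1290-1590 days.

1290-1590 days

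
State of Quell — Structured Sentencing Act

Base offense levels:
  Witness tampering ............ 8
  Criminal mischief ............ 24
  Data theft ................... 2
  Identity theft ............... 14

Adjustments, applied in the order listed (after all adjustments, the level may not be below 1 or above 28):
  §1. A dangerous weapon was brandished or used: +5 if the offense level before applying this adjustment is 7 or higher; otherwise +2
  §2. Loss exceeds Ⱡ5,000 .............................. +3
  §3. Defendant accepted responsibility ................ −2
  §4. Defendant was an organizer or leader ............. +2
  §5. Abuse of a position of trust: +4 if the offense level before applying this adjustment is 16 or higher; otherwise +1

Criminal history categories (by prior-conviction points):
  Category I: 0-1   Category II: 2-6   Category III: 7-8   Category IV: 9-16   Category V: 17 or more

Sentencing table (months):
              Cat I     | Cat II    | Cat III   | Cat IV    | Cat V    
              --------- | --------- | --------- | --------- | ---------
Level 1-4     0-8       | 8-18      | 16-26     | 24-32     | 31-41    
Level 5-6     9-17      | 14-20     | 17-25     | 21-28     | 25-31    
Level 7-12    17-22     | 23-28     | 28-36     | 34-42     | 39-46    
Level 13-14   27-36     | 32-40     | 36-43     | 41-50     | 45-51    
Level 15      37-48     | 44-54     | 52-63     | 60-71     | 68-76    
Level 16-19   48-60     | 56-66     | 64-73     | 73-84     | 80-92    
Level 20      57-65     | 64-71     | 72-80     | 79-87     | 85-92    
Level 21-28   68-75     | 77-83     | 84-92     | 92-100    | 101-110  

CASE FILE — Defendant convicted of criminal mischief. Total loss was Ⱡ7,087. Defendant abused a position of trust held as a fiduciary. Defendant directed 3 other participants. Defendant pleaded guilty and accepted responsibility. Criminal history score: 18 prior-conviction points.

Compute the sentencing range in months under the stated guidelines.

Base offense level for criminal mischief: 24.
§1 does not apply.
§2 applies: 24 + 3 = 27.
§3 applies: 27 − 2 = 25.
§4 applies: 25 + 2 = 27.
§5 applies (level before this adjustment is 27 ≥ 16, so +4): 27 + 4 = 31.
Level 31 exceeds the maximum of 28; capped at 28.
Final offense level: 28.
Criminal history: 18 prior points → Category V (17+).
Level 28 falls in the 21-28 band.
Grid: Level 21-28 × Category V = 101-110 months.

101-110 months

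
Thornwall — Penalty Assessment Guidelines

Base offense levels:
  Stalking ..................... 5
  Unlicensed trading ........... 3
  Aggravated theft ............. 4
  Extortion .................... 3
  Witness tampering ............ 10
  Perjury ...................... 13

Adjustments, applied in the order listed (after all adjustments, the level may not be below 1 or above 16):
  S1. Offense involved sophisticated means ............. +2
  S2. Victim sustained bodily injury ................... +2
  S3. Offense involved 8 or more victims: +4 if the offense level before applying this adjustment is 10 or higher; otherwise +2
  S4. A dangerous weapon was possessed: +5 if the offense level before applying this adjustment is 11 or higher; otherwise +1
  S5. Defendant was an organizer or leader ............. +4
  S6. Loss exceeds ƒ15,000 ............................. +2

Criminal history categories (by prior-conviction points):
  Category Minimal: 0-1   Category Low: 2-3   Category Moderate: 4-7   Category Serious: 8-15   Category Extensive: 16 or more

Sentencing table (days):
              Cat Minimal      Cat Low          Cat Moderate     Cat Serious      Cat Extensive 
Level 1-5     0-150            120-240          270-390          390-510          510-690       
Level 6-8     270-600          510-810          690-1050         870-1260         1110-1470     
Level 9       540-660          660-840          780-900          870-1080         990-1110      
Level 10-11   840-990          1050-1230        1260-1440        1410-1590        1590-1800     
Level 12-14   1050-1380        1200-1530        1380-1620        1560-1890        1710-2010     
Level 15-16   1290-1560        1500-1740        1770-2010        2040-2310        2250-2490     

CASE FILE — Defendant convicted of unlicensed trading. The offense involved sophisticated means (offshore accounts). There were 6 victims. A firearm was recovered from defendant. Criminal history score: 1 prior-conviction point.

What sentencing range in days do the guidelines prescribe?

270-600 days

Base offense level for unlicensed trading: 3.
S1 applies: 3 + 2 = 5.
S3 does not apply.
S4 applies (level before this adjustment is 5 < 11, so +1): 5 + 1 = 6.
Final offense level: 6.
Criminal history: 1 prior point → Category Minimal (0-1).
Level 6 falls in the 6-8 band.
Grid: Level 6-8 × Category Minimal = 270-600 days.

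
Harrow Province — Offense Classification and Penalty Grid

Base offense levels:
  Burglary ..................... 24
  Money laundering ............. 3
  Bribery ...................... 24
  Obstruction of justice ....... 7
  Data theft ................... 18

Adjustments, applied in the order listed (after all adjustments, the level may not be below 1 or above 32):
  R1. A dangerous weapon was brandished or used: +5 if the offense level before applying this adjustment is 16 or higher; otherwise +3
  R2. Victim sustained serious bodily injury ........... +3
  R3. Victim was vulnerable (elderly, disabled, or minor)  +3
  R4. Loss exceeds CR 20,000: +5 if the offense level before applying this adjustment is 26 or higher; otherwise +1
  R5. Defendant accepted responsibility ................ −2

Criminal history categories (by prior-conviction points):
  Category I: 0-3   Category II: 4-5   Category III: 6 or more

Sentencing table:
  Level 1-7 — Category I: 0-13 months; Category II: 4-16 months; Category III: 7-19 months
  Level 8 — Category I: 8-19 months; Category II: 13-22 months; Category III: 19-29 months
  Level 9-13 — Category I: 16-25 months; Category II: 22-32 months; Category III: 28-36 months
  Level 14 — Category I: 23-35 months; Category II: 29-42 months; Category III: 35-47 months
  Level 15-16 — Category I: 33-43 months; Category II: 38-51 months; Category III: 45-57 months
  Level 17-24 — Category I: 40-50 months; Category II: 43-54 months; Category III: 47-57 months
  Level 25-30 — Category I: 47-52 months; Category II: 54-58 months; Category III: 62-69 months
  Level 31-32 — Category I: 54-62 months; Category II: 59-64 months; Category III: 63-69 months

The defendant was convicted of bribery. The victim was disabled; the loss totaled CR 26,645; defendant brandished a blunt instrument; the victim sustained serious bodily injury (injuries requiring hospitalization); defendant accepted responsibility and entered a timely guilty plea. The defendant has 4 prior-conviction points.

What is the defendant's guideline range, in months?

Base offense level for bribery: 24.
R1 applies (level before this adjustment is 24 ≥ 16, so +5): 24 + 5 = 29.
R2 applies: 29 + 3 = 32.
R3 applies: 32 + 3 = 35.
R4 applies (level before this adjustment is 35 ≥ 26, so +5): 35 + 5 = 40.
R5 applies: 40 − 2 = 38.
Level 38 exceeds the maximum of 32; capped at 32.
Final offense level: 32.
Criminal history: 4 prior points → Category II (4-5).
Level 32 falls in the 31-32 band.
Grid: Level 31-32 × Category II = 59-64 months.

59-64 months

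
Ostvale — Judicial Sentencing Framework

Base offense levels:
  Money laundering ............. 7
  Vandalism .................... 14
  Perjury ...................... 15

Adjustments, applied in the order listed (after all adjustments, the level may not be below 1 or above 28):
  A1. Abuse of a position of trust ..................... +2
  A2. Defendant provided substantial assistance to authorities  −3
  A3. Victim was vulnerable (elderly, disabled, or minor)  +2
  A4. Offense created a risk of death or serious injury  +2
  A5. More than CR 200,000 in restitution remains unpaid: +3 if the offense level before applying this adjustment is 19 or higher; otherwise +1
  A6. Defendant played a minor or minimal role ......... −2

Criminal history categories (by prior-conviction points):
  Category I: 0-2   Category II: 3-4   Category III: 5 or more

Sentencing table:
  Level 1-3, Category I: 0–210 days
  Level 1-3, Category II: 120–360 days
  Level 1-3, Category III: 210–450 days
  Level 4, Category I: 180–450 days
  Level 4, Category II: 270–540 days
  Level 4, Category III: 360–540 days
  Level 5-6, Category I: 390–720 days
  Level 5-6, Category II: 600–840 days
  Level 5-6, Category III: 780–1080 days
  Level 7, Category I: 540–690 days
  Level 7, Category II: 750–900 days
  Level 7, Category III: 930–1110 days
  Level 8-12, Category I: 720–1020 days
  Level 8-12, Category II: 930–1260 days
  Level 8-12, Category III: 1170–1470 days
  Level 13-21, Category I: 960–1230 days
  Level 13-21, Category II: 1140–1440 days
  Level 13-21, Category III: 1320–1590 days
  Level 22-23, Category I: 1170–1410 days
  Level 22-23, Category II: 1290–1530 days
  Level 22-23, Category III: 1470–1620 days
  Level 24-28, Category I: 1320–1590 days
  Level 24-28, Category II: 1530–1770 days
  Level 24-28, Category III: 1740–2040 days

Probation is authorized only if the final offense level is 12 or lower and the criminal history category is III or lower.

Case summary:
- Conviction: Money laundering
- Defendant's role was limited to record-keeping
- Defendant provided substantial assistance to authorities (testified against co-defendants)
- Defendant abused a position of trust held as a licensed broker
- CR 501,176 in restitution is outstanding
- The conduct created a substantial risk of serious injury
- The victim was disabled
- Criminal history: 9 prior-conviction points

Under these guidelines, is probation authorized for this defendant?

Yes

Base offense level for money laundering: 7.
A1 applies: 7 + 2 = 9.
A2 applies: 9 − 3 = 6.
A3 applies: 6 + 2 = 8.
A4 applies: 8 + 2 = 10.
A5 applies (level before this adjustment is 10 < 19, so +1): 10 + 1 = 11.
A6 applies: 11 − 2 = 9.
Final offense level: 9.
Criminal history: 9 prior points → Category III (5+).
Level 9 falls in the 8-12 band.
Grid: Level 8-12 × Category III = 1170-1470 days.
Probation check: level 9 ≤ 12 and category III ≤ III → eligible.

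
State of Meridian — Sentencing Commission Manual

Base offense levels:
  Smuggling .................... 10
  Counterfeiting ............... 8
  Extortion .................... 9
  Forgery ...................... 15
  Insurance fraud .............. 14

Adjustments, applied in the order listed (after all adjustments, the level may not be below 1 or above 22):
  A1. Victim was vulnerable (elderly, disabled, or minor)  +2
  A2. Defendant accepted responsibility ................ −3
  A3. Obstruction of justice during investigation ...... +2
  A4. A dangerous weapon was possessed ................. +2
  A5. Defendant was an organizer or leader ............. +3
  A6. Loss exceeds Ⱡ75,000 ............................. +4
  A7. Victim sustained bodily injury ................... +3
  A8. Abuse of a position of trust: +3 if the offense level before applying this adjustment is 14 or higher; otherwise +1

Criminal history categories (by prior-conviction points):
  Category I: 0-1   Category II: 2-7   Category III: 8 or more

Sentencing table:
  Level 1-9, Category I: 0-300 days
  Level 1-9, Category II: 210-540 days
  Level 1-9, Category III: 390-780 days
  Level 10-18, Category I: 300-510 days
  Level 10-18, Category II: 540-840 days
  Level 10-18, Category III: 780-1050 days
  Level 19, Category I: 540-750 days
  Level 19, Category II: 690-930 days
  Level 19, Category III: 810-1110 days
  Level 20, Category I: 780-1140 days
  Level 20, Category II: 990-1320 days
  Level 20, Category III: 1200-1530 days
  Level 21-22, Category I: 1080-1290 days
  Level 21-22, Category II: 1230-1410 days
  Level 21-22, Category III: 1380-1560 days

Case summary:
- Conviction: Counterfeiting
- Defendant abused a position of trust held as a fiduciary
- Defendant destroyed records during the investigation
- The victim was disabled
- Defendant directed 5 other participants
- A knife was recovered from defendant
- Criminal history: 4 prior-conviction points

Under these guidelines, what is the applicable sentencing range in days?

Base offense level for counterfeiting: 8.
A1 applies: 8 + 2 = 10.
A2 does not apply.
A3 applies: 10 + 2 = 12.
A4 applies: 12 + 2 = 14.
A5 applies: 14 + 3 = 17.
A7 does not apply.
A8 applies (level before this adjustment is 17 ≥ 14, so +3): 17 + 3 = 20.
Final offense level: 20.
Criminal history: 4 prior points → Category II (2-7).
Level 20 falls in the 20 band.
Grid: Level 20 × Category II = 990-1320 days.

990-1320 days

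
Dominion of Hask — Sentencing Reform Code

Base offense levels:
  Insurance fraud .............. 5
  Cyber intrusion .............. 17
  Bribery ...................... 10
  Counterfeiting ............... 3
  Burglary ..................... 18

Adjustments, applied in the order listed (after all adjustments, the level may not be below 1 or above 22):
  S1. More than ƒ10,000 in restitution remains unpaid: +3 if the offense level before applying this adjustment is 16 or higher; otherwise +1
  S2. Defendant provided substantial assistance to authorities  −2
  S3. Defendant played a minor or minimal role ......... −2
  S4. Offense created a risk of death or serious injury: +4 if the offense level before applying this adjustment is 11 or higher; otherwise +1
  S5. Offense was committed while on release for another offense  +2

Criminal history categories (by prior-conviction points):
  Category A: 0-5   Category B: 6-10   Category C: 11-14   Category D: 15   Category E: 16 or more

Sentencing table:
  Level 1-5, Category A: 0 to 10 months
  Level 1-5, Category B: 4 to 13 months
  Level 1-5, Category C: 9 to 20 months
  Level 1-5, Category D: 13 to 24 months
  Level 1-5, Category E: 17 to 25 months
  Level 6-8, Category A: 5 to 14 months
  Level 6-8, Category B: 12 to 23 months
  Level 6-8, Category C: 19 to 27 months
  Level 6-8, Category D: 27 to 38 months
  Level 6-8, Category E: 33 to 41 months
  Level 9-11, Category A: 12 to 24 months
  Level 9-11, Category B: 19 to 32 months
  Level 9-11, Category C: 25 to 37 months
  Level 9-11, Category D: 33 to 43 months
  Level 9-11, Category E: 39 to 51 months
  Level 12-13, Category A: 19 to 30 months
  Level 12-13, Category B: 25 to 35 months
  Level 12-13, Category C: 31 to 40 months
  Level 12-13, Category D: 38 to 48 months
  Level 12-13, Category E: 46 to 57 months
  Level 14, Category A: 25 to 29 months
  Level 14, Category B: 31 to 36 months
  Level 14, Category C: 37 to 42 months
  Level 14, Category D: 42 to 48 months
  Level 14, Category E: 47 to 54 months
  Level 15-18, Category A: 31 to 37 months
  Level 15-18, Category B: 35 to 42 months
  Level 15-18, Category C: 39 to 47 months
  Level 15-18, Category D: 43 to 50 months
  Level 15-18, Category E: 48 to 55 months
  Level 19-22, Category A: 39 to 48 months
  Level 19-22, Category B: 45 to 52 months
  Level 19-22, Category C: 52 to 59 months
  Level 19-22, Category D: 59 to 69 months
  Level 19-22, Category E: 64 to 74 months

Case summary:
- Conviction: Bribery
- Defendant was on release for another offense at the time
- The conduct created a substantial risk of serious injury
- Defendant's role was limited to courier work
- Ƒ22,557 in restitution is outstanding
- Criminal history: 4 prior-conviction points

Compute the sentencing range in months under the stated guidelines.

Base offense level for bribery: 10.
S1 applies (level before this adjustment is 10 < 16, so +1): 10 + 1 = 11.
S3 applies: 11 − 2 = 9.
S4 applies (level before this adjustment is 9 < 11, so +1): 9 + 1 = 10.
S5 applies: 10 + 2 = 12.
Final offense level: 12.
Criminal history: 4 prior points → Category A (0-5).
Level 12 falls in the 12-13 band.
Grid: Level 12-13 × Category A = 19-30 months.

19-30 months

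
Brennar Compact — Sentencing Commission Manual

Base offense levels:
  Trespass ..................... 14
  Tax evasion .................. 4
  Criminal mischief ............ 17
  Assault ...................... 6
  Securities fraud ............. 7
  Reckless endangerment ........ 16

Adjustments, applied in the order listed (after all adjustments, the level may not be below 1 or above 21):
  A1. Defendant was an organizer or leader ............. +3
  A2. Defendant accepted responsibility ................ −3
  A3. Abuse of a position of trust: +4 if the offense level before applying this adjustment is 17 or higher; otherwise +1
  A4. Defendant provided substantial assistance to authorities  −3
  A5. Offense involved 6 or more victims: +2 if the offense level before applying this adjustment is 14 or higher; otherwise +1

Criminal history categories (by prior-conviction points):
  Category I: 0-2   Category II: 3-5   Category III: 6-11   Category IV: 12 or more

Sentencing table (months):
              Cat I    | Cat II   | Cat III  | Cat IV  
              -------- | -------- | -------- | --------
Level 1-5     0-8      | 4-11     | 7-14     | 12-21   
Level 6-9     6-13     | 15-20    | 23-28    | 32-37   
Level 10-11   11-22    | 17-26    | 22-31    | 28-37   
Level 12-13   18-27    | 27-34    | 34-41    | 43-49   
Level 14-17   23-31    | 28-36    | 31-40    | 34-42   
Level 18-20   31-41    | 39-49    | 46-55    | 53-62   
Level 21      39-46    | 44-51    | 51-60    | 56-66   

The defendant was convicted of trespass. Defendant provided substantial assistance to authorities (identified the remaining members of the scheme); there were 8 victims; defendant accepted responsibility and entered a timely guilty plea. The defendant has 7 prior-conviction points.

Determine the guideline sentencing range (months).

Base offense level for trespass: 14.
A1 does not apply.
A2 applies: 14 − 3 = 11.
A3 does not apply.
A4 applies: 11 − 3 = 8.
A5 applies (level before this adjustment is 8 < 14, so +1): 8 + 1 = 9.
Final offense level: 9.
Criminal history: 7 prior points → Category III (6-11).
Level 9 falls in the 6-9 band.
Grid: Level 6-9 × Category III = 23-28 months.

23-28 months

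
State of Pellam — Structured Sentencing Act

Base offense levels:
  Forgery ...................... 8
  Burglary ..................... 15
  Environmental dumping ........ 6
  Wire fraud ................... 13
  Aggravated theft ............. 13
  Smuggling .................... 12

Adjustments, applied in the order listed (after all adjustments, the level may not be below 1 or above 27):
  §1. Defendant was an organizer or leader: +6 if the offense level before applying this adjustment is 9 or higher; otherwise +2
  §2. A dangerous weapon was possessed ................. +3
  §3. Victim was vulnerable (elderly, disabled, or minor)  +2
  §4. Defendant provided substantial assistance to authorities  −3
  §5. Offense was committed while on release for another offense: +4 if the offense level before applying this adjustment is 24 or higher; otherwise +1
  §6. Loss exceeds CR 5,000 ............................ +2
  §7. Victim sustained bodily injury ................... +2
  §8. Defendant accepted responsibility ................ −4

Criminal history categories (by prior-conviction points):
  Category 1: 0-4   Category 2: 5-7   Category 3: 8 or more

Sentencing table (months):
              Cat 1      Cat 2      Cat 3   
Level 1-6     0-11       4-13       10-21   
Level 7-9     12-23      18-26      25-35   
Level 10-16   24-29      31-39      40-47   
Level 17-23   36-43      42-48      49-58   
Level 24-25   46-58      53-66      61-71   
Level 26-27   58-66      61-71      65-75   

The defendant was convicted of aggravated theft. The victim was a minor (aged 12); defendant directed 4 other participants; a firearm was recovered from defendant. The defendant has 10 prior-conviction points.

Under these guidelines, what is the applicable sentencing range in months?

61-71 months

Base offense level for aggravated theft: 13.
§1 applies (level before this adjustment is 13 ≥ 9, so +6): 13 + 6 = 19.
§2 applies: 19 + 3 = 22.
§3 applies: 22 + 2 = 24.
§4 does not apply.
§6 does not apply.
§7 does not apply.
§8 does not apply.
Final offense level: 24.
Criminal history: 10 prior points → Category 3 (8+).
Level 24 falls in the 24-25 band.
Grid: Level 24-25 × Category 3 = 61-71 months.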